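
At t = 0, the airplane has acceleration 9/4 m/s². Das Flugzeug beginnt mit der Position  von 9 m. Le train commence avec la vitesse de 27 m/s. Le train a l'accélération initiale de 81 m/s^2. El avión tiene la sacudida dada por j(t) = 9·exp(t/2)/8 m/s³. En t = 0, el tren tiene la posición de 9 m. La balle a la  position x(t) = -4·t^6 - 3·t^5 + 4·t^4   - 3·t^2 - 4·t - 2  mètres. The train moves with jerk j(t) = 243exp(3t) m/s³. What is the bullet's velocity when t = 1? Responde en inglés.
Starting from position x(t) = -4·t^6 - 3·t^5 + 4·t^4 - 3·t^2 - 4·t - 2, we take 1 derivative. Differentiating position, we get velocity: v(t) = -24·t^5 - 15·t^4 + 16·t^3 - 6·t - 4. From the given velocity equation v(t) = -24·t^5 - 15·t^4 + 16·t^3 - 6·t - 4, we substitute t = 1 to get v = -33.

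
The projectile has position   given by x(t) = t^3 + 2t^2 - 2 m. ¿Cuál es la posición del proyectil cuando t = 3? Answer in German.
Wir haben die Position x(t) = t^3 + 2·t^2 - 2. Durch Einsetzen von t = 3: x(3) = 43.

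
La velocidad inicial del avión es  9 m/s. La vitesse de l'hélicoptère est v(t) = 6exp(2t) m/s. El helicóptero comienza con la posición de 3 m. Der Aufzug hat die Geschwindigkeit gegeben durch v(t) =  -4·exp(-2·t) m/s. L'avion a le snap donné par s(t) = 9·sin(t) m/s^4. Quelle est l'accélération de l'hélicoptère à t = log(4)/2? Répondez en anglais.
Starting from velocity v(t) = 6·exp(2·t), we take 1 derivative. Differentiating velocity, we get acceleration: a(t) = 12·exp(2·t). We have acceleration a(t) = 12·exp(2·t). Substituting t = log(4)/2: a(log(4)/2) = 48.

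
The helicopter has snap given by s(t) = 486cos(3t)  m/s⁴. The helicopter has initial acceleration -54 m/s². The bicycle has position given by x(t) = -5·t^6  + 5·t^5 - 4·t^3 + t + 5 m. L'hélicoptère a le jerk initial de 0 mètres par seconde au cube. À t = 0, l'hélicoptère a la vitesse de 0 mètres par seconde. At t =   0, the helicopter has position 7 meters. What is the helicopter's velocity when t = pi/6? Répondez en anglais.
We must find the antiderivative of our snap equation s(t) = 486·cos(3·t) 3 times. Integrating snap and using the initial condition j(0) = 0, we get j(t) = 162·sin(3·t). The integral of jerk is acceleration. Using a(0) = -54, we get a(t) = -54·cos(3·t). Finding the integral of a(t) and using v(0) = 0: v(t) = -18·sin(3·t). From the given velocity equation v(t) = -18·sin(3·t), we substitute t = pi/6 to get v = -18.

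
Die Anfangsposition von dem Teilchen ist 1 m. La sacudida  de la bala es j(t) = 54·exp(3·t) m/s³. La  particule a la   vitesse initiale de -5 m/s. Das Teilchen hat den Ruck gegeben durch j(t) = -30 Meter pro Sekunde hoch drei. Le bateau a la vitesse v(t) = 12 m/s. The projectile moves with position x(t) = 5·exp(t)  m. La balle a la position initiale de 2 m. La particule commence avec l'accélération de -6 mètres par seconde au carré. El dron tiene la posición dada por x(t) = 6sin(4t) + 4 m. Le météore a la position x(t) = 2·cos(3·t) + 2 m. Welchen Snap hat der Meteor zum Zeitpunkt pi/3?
Um dies zu lösen, müssen wir 4 Ableitungen unserer Gleichung für die Position x(t) = 2·cos(3·t) + 2 nehmen. Die Ableitung von der Position ergibt die Geschwindigkeit: v(t) = -6·sin(3·t). Mit d/dt von v(t) finden wir a(t) = -18·cos(3·t). Mit d/dt von a(t) finden wir j(t) = 54·sin(3·t). Mit d/dt von j(t) finden wir s(t) = 162·cos(3·t). Wir haben den Snap s(t) = 162·cos(3·t). Durch Einsetzen von t = pi/3: s(pi/3) = -162.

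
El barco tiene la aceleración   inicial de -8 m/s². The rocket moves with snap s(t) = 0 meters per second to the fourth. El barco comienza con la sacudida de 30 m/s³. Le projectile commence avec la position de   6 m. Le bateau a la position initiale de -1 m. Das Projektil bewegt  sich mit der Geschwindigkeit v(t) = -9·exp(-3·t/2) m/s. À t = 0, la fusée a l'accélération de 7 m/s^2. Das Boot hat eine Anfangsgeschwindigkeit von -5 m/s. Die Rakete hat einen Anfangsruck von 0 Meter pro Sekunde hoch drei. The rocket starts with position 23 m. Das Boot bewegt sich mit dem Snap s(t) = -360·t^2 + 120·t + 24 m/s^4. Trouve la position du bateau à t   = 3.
En partant du snap s(t) = -360·t^2 + 120·t + 24, nous prenons 4 intégrales. En prenant ∫s(t)dt et en appliquant j(0) = 30, nous trouvons j(t) = -120·t^3 + 60·t^2 + 24·t + 30. La primitive du jerk est l'accélération. En utilisant a(0) = -8, nous obtenons a(t) = -30·t^4 + 20·t^3 + 12·t^2 + 30·t - 8. La primitive de l'accélération, avec v(0) = -5, donne la vitesse: v(t) = -6·t^5 + 5·t^4 + 4·t^3 + 15·t^2 - 8·t - 5. L'intégrale de la vitesse, avec x(0) = -1, donne la position: x(t) = -t^6 + t^5 + t^4 + 5·t^3 - 4·t^2 - 5·t - 1. Nous avons la position x(t) = -t^6 + t^5 + t^4 + 5·t^3 - 4·t^2 - 5·t - 1. En substituant t = 3: x(3) = -322.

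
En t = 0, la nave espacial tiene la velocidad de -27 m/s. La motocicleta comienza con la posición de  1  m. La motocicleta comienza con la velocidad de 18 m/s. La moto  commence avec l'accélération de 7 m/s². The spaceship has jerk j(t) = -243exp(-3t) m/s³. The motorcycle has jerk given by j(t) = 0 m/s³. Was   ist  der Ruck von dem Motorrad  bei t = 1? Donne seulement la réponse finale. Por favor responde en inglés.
At t = 1, j = 0.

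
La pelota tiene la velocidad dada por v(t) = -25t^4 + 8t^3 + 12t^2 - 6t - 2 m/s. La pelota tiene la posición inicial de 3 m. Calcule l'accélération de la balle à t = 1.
Pour résoudre ceci, nous devons prendre 1 dérivée de notre équation de la vitesse v(t) = -25·t^4 + 8·t^3 + 12·t^2 - 6·t - 2. En dérivant la vitesse, nous obtenons l'accélération: a(t) = -100·t^3 + 24·t^2 + 24·t - 6. En utilisant a(t) = -100·t^3 + 24·t^2 + 24·t - 6 et en substituant t = 1, nous trouvons a = -58.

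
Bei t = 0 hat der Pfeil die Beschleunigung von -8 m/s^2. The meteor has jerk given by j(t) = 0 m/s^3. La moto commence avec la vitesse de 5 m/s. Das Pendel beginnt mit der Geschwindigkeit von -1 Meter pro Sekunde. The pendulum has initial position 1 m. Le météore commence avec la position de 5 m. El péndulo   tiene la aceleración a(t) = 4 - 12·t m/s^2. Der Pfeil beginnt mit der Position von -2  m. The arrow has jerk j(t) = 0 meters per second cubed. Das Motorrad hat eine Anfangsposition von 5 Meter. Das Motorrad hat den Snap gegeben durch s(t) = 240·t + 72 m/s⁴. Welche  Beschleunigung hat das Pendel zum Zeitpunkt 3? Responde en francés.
Nous avons l'accélération a(t) = 4 - 12·t. En substituant t = 3: a(3) = -32.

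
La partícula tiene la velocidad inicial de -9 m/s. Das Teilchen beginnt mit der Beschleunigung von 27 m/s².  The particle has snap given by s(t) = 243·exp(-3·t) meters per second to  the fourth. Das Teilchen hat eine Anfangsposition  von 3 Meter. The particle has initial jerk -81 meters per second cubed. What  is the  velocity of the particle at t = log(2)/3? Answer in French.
Pour résoudre ceci, nous devons prendre 3 intégrales de notre équation du snap s(t) = 243·exp(-3·t). En intégrant le snap et en utilisant la condition initiale j(0) = -81, nous obtenons j(t) = -81·exp(-3·t). La primitive du jerk, avec a(0) = 27, donne l'accélération: a(t) = 27·exp(-3·t). L'intégrale de l'accélération est la vitesse. En utilisant v(0) = -9, nous obtenons v(t) = -9·exp(-3·t). De l'équation de la vitesse v(t) = -9·exp(-3·t), nous substituons t = log(2)/3 pour obtenir v = -9/2.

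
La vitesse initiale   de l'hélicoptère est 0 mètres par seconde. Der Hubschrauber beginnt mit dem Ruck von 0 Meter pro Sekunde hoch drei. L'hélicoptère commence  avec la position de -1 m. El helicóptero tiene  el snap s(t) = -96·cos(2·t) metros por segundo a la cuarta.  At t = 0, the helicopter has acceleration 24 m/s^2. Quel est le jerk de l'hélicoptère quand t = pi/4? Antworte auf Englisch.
To solve this, we need to take 1 antiderivative of our snap equation s(t) = -96·cos(2·t). Finding the antiderivative of s(t) and using j(0) = 0: j(t) = -48·sin(2·t). From the given jerk equation j(t) = -48·sin(2·t), we substitute t = pi/4 to get j = -48.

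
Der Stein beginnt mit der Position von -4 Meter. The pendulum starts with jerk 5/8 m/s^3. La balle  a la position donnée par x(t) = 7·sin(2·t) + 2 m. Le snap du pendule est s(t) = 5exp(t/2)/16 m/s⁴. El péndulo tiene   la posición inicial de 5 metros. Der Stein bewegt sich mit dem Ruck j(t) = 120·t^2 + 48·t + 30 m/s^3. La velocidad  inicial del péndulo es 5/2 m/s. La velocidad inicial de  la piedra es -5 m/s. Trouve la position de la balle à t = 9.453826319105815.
De l'équation de la position x(t) = 7·sin(2·t) + 2, nous substituons t = 9.453826319105815 pour obtenir x = 2.40644828400605.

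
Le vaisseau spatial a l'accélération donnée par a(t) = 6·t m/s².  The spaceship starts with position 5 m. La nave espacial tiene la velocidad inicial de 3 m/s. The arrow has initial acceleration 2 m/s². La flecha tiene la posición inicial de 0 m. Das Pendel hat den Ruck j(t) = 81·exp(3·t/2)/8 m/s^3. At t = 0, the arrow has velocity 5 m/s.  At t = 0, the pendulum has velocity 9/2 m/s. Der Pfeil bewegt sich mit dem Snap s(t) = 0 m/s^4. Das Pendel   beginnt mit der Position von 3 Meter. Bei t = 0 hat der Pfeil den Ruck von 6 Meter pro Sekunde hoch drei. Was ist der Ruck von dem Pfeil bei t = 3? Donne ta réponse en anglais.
To solve this, we need to take 1 integral of our snap equation s(t) = 0. The antiderivative of snap, with j(0) = 6, gives jerk: j(t) = 6. From the given jerk equation j(t) = 6, we substitute t = 3 to get j = 6.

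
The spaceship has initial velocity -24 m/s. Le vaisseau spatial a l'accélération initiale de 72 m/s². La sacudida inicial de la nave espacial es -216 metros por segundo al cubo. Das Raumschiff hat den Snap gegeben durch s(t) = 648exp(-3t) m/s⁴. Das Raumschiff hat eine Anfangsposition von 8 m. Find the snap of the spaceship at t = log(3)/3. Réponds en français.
Nous avons le snap s(t) = 648·exp(-3·t). En substituant t = log(3)/3: s(log(3)/3) = 216.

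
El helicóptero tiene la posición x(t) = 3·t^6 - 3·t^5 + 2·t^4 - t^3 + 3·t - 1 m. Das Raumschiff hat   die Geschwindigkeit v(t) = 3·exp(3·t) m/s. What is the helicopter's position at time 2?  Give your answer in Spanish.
Usando x(t) = 3·t^6 - 3·t^5 + 2·t^4 - t^3 + 3·t - 1 y sustituyendo t = 2, encontramos x = 125.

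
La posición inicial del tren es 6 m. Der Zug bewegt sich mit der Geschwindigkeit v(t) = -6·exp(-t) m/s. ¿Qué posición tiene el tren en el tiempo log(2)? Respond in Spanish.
Partiendo de la velocidad v(t) = -6·exp(-t), tomamos 1 antiderivada. La integral de la velocidad es la posición. Usando x(0) = 6, obtenemos x(t) = 6·exp(-t). De la ecuación de la posición x(t) = 6·exp(-t), sustituimos t = log(2) para obtener x = 3.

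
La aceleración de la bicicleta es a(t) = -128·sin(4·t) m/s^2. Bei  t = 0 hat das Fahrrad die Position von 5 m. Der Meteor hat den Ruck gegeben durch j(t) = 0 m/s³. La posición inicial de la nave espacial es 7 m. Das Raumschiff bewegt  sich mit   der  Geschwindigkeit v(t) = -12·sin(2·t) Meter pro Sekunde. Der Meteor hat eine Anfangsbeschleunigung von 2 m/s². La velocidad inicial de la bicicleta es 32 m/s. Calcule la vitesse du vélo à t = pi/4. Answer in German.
Wir müssen die Stammfunktion unserer Gleichung für die Beschleunigung a(t) = -128·sin(4·t) 1-mal finden. Die Stammfunktion von der Beschleunigung, mit v(0) = 32, ergibt die Geschwindigkeit: v(t) = 32·cos(4·t). Mit v(t) = 32·cos(4·t) und Einsetzen von t = pi/4, finden wir v = -32.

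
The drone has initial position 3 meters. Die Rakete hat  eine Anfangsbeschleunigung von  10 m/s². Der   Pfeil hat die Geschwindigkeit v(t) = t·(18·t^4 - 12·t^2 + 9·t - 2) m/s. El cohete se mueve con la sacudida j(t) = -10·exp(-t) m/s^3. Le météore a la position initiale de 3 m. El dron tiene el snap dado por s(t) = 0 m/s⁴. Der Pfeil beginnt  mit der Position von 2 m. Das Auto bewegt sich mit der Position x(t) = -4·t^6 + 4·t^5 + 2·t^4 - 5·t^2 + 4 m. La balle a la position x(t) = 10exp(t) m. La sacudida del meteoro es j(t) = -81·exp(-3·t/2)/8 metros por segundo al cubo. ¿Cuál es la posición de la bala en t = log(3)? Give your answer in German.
Aus der Gleichung für die Position x(t) = 10·exp(t), setzen wir t = log(3) ein und erhalten x = 30.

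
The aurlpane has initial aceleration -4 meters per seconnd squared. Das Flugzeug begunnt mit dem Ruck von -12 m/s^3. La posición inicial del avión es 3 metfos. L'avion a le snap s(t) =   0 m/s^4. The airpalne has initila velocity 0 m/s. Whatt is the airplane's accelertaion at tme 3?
Starting from snap s(t) = 0, we take 2 antiderivatives. Finding the antiderivative of s(t) and using j(0) = -12: j(t) = -12. The antiderivative of jerk is acceleration. Using a(0) = -4, we get a(t) = -12·t - 4. We have acceleration a(t) = -12·t - 4. Substituting t = 3: a(3) = -40.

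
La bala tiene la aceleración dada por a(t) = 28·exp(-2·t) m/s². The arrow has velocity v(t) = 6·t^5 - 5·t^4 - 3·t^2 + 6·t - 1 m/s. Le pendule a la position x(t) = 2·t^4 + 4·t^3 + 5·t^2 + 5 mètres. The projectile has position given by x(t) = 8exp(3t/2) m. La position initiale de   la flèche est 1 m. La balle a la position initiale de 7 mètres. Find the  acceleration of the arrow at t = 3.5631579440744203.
We must differentiate our velocity equation v(t) = 6·t^5 - 5·t^4 - 3·t^2 + 6·t - 1 1 time. The derivative of velocity gives acceleration: a(t) = 30·t^4 - 20·t^3 - 6·t + 6. Using a(t) = 30·t^4 - 20·t^3 - 6·t + 6 and substituting t = 3.5631579440744203, we find a = 3915.58174316312.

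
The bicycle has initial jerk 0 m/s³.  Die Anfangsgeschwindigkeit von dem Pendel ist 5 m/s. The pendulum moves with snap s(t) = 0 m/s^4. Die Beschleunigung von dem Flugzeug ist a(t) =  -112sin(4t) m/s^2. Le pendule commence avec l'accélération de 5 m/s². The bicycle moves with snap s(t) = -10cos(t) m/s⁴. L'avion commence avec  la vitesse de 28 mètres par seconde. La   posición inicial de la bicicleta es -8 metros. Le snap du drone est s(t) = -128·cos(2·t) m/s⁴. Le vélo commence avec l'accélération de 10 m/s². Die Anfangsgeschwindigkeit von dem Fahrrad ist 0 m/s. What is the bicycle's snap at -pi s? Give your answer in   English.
Using s(t) = -10·cos(t) and substituting t = -pi, we find s = 10.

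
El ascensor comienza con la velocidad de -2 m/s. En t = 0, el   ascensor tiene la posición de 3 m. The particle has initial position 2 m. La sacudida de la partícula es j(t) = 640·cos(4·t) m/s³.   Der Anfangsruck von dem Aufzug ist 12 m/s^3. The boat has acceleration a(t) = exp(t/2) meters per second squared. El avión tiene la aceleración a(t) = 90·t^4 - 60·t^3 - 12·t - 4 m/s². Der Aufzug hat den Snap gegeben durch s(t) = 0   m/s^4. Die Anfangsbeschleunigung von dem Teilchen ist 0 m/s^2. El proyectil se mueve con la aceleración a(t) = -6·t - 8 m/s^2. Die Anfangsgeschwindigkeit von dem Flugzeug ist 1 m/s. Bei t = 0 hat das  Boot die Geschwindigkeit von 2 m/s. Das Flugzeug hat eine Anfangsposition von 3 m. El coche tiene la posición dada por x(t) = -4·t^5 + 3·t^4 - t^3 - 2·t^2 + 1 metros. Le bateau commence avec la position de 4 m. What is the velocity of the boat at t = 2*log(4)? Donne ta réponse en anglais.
To solve this, we need to take 1 integral of our acceleration equation a(t) = exp(t/2). Taking ∫a(t)dt and applying v(0) = 2, we find v(t) = 2·exp(t/2). We have velocity v(t) = 2·exp(t/2). Substituting t = 2*log(4): v(2*log(4)) = 8.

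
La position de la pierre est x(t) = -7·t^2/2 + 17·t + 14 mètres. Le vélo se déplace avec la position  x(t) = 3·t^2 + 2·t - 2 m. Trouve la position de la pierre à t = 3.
Nous avons la position x(t) = -7·t^2/2 + 17·t + 14. En substituant t = 3: x(3) = 67/2.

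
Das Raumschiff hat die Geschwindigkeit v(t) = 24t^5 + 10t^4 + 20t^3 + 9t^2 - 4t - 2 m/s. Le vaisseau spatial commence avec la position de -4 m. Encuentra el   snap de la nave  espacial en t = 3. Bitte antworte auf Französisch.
En partant de la vitesse v(t) = 24·t^5 + 10·t^4 + 20·t^3 + 9·t^2 - 4·t - 2, nous prenons 3 dérivées. En prenant d/dt de v(t), nous trouvons a(t) = 120·t^4 + 40·t^3 + 60·t^2 + 18·t - 4. La dérivée de l'accélération donne le jerk: j(t) = 480·t^3 + 120·t^2 + 120·t + 18. En prenant d/dt de j(t), nous trouvons s(t) = 1440·t^2 + 240·t + 120. De l'équation du snap s(t) = 1440·t^2 + 240·t + 120, nous substituons t = 3 pour obtenir s = 13800.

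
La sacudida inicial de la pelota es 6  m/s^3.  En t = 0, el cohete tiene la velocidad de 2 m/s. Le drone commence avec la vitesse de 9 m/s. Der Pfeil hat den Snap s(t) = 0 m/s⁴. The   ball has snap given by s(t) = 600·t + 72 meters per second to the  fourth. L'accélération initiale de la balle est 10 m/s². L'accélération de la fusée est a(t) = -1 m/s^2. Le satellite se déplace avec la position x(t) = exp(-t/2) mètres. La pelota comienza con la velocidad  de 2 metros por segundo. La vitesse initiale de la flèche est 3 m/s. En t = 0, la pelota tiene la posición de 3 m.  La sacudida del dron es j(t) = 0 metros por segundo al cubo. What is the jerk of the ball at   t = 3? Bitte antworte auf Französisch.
Nous devons trouver la primitive de notre équation du snap s(t) = 600·t + 72 1 fois. L'intégrale du snap est le jerk. En utilisant j(0) = 6, nous obtenons j(t) = 300·t^2 + 72·t + 6. En utilisant j(t) = 300·t^2 + 72·t + 6 et en substituant t = 3, nous trouvons j = 2922.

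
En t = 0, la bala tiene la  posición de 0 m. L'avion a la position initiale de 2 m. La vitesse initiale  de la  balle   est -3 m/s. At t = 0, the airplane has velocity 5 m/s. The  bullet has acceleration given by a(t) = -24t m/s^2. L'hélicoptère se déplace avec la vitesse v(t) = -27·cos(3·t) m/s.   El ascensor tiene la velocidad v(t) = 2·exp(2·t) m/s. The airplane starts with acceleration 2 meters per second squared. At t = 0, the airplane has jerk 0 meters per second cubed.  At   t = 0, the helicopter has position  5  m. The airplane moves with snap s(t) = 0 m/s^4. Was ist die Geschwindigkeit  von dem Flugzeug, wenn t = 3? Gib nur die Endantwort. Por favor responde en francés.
La réponse est 11.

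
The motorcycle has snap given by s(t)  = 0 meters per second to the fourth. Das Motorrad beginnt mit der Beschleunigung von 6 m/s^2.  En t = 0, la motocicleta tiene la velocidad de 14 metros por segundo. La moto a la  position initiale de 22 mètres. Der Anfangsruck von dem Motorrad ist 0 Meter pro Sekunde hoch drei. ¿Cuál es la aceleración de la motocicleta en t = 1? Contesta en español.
Necesitamos integrar nuestra ecuación del snap s(t) = 0 2 veces. Tomando ∫s(t)dt y aplicando j(0) = 0, encontramos j(t) = 0. La integral de la sacudida, con a(0) = 6, da la aceleración: a(t) = 6. Usando a(t) = 6 y sustituyendo t = 1, encontramos a = 6.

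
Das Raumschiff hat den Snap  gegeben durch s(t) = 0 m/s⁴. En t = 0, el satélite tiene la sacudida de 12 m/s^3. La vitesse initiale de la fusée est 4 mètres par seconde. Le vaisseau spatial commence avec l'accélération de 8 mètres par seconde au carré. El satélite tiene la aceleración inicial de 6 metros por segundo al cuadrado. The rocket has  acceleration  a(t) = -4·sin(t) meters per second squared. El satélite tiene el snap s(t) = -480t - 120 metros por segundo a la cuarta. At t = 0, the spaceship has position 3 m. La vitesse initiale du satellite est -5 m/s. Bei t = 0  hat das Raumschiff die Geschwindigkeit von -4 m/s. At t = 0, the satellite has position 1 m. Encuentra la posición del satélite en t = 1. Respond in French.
En partant du snap s(t) = -480·t - 120, nous prenons 4 intégrales. En prenant ∫s(t)dt et en appliquant j(0) = 12, nous trouvons j(t) = -240·t^2 - 120·t + 12. La primitive du jerk est l'accélération. En utilisant a(0) = 6, nous obtenons a(t) = -80·t^3 - 60·t^2 + 12·t + 6. En intégrant l'accélération et en utilisant la condition initiale v(0) = -5, nous obtenons v(t) = -20·t^4 - 20·t^3 + 6·t^2 + 6·t - 5. En intégrant la vitesse et en utilisant la condition initiale x(0) = 1, nous obtenons x(t) = -4·t^5 - 5·t^4 + 2·t^3 + 3·t^2 - 5·t + 1. En utilisant x(t) = -4·t^5 - 5·t^4 + 2·t^3 + 3·t^2 - 5·t + 1 et en substituant t = 1, nous trouvons x = -8.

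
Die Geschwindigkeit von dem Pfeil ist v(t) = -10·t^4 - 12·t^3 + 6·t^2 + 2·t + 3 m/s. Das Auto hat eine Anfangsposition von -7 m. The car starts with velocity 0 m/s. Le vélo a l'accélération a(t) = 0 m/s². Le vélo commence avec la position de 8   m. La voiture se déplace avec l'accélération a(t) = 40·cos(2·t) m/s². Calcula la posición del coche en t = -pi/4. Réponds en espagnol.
Para resolver esto, necesitamos tomar 2 antiderivadas de nuestra ecuación de la aceleración a(t) = 40·cos(2·t). La antiderivada de la aceleración, con v(0) = 0, da la velocidad: v(t) = 20·sin(2·t). Integrando la velocidad y usando la condición inicial x(0) = -7, obtenemos x(t) = 3 - 10·cos(2·t). Tenemos la posición x(t) = 3 - 10·cos(2·t). Sustituyendo t = -pi/4: x(-pi/4) = 3.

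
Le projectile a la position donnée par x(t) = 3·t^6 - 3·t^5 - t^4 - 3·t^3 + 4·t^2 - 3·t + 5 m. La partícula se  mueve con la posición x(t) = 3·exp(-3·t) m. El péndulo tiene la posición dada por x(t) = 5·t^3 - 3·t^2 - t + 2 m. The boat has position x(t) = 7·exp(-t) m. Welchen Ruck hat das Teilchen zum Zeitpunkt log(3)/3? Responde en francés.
Pour résoudre ceci, nous devons prendre 3 dérivées de notre équation de la position x(t) = 3·exp(-3·t). La dérivée de la position donne la vitesse: v(t) = -9·exp(-3·t). En prenant d/dt de v(t), nous trouvons a(t) = 27·exp(-3·t). En dérivant l'accélération, nous obtenons le jerk: j(t) = -81·exp(-3·t). En utilisant j(t) = -81·exp(-3·t) et en substituant t = log(3)/3, nous trouvons j = -27.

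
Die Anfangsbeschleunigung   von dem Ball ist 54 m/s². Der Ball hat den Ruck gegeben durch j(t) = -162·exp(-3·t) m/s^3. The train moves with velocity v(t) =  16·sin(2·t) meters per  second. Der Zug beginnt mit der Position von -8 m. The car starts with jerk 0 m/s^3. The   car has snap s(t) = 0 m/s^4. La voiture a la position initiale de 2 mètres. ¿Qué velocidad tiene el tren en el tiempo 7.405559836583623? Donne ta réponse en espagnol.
De la ecuación de la velocidad v(t) = 16·sin(2·t), sustituimos t = 7.405559836583623 para obtener v = 12.5017753254343.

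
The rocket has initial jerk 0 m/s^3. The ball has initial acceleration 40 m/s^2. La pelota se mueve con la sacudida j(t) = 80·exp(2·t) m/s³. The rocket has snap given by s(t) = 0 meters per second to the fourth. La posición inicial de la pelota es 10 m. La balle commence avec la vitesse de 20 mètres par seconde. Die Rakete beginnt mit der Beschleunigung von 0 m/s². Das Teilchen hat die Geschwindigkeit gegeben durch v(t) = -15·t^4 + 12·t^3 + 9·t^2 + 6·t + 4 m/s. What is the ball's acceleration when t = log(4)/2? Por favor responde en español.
Debemos encontrar la integral de nuestra ecuación de la sacudida j(t) = 80·exp(2·t) 1 vez. La integral de la sacudida es la aceleración. Usando a(0) = 40, obtenemos a(t) = 40·exp(2·t). Tenemos la aceleración a(t) = 40·exp(2·t). Sustituyendo t = log(4)/2: a(log(4)/2) = 160.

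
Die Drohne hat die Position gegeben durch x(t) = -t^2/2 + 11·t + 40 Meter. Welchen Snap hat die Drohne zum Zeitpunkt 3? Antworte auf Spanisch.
Debemos derivar nuestra ecuación de la posición x(t) = -t^2/2 + 11·t + 40 4 veces. Tomando d/dt de x(t), encontramos v(t) = 11 - t. Tomando d/dt de v(t), encontramos a(t) = -1. Derivando la aceleración, obtenemos la sacudida: j(t) = 0. Derivando la sacudida, obtenemos el snap: s(t) = 0. Tenemos el snap s(t) = 0. Sustituyendo t = 3: s(3) = 0.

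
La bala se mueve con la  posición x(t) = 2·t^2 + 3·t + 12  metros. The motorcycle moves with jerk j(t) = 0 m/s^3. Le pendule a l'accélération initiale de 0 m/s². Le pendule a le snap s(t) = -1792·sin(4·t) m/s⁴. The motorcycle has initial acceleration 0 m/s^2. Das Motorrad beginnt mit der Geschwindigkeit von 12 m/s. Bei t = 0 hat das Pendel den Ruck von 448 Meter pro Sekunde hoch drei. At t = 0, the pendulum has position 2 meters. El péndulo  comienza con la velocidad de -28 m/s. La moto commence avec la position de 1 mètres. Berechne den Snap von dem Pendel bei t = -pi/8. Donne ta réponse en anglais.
We have snap s(t) = -1792·sin(4·t). Substituting t = -pi/8: s(-pi/8) = 1792.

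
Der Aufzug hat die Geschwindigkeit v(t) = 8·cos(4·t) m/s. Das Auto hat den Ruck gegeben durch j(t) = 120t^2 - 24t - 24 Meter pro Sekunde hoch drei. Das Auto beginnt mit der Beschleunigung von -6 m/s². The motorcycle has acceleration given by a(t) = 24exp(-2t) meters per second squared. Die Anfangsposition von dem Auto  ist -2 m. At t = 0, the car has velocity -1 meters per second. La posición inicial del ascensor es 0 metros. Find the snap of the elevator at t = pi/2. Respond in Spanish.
Partiendo de la velocidad v(t) = 8·cos(4·t), tomamos 3 derivadas. La derivada de la velocidad da la aceleración: a(t) = -32·sin(4·t). Derivando la aceleración, obtenemos la sacudida: j(t) = -128·cos(4·t). Derivando la sacudida, obtenemos el snap: s(t) = 512·sin(4·t). De la ecuación del snap s(t) = 512·sin(4·t), sustituimos t = pi/2 para obtener s = 0.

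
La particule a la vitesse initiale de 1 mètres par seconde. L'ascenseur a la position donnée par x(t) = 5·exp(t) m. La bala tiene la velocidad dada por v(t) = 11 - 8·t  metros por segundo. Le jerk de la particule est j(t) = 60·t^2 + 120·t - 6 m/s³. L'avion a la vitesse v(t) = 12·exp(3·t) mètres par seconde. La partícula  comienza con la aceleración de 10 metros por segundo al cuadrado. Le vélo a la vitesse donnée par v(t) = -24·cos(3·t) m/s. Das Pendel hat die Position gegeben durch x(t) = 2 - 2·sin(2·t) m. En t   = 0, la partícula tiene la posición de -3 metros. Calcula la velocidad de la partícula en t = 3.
Partiendo de la sacudida j(t) = 60·t^2 + 120·t - 6, tomamos 2 antiderivadas. La integral de la sacudida es la aceleración. Usando a(0) = 10, obtenemos a(t) = 20·t^3 + 60·t^2 - 6·t + 10. Tomando ∫a(t)dt y aplicando v(0) = 1, encontramos v(t) = 5·t^4 + 20·t^3 - 3·t^2 + 10·t + 1. Tenemos la velocidad v(t) = 5·t^4 + 20·t^3 - 3·t^2 + 10·t + 1. Sustituyendo t = 3: v(3) = 949.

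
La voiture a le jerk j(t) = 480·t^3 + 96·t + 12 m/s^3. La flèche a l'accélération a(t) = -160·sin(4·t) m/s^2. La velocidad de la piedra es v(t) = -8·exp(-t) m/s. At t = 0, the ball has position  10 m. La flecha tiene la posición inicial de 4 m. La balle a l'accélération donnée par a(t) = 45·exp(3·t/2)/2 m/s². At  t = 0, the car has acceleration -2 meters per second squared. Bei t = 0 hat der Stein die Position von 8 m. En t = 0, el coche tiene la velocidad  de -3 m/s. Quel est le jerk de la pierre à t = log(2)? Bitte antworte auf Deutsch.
Wir müssen unsere Gleichung für die Geschwindigkeit v(t) = -8·exp(-t) 2-mal ableiten. Durch Ableiten von der Geschwindigkeit erhalten wir die Beschleunigung: a(t) = 8·exp(-t). Mit d/dt von a(t) finden wir j(t) = -8·exp(-t). Aus der Gleichung für den Ruck j(t) = -8·exp(-t), setzen wir t = log(2) ein und erhalten j = -4.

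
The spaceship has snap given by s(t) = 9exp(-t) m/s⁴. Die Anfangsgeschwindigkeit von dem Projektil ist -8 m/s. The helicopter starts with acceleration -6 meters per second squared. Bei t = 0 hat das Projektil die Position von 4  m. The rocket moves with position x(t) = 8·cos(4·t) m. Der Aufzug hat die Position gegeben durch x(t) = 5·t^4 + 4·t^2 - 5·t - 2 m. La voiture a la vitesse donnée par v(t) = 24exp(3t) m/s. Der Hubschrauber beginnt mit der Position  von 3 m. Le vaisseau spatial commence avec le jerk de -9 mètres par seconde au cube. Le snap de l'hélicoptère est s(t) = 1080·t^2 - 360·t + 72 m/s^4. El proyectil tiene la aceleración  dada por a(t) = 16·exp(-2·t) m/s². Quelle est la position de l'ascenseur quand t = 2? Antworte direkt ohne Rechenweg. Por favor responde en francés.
La réponse est 84.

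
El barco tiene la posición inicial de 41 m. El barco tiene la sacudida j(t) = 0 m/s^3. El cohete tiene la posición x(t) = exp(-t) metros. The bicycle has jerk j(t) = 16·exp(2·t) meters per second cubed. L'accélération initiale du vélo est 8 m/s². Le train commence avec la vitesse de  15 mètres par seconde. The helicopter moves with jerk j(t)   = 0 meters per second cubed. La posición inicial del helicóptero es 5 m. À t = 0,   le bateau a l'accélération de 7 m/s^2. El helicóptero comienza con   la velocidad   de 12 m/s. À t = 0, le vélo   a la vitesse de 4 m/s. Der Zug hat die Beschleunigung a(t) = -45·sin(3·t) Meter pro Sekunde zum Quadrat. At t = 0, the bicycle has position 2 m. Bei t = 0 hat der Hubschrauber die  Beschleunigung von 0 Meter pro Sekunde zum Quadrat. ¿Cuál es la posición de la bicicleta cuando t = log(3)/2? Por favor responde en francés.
Pour résoudre ceci, nous devons prendre 3 primitives de notre équation du jerk j(t) = 16·exp(2·t). En prenant ∫j(t)dt et en appliquant a(0) = 8, nous trouvons a(t) = 8·exp(2·t). En intégrant l'accélération et en utilisant la condition initiale v(0) = 4, nous obtenons v(t) = 4·exp(2·t). En intégrant la vitesse et en utilisant la condition initiale x(0) = 2, nous obtenons x(t) = 2·exp(2·t). Nous avons la position x(t) = 2·exp(2·t). En substituant t = log(3)/2: x(log(3)/2) = 6.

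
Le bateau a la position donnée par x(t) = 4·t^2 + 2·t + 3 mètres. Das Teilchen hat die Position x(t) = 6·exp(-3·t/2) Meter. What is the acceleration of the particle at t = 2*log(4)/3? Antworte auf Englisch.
To solve this, we need to take 2 derivatives of our position equation x(t) = 6·exp(-3·t/2). Differentiating position, we get velocity: v(t) = -9·exp(-3·t/2). Taking d/dt of v(t), we find a(t) = 27·exp(-3·t/2)/2. We have acceleration a(t) = 27·exp(-3·t/2)/2. Substituting t = 2*log(4)/3: a(2*log(4)/3) = 27/8.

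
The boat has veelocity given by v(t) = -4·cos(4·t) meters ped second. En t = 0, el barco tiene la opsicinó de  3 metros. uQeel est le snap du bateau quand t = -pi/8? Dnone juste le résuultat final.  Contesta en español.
El snap en t = -pi/8 es s = 256.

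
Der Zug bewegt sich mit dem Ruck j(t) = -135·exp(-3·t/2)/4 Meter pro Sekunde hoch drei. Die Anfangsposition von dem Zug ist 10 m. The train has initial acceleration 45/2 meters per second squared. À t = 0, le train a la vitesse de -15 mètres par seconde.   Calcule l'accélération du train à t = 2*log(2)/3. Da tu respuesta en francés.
Nous devons trouver l'intégrale de notre équation du jerk j(t) = -135·exp(-3·t/2)/4 1 fois. En intégrant le jerk et en utilisant la condition initiale a(0) = 45/2, nous obtenons a(t) = 45·exp(-3·t/2)/2. De l'équation de l'accélération a(t) = 45·exp(-3·t/2)/2, nous substituons t = 2*log(2)/3 pour obtenir a = 45/4.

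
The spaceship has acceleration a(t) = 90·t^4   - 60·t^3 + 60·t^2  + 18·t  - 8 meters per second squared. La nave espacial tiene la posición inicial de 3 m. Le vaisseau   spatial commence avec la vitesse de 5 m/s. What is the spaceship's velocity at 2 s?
To find the answer, we compute 1 integral of a(t) = 90·t^4 - 60·t^3 + 60·t^2 + 18·t - 8. Finding the antiderivative of a(t) and using v(0) = 5: v(t) = 18·t^5 - 15·t^4 + 20·t^3 + 9·t^2 - 8·t + 5. Using v(t) = 18·t^5 - 15·t^4 + 20·t^3 + 9·t^2 - 8·t + 5 and substituting t = 2, we find v = 521.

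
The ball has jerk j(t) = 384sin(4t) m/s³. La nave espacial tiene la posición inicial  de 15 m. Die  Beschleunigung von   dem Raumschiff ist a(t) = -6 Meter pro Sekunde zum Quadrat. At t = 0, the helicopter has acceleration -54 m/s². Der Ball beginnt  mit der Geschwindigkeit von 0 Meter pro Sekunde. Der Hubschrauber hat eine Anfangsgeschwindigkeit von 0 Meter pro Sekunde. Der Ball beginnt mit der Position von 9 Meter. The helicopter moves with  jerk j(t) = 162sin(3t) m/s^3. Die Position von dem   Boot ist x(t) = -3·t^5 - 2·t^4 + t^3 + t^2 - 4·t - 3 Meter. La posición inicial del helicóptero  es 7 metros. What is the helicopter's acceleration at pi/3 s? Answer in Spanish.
Para resolver esto, necesitamos tomar 1 integral de nuestra ecuación de la sacudida j(t) = 162·sin(3·t). Integrando la sacudida y usando la condición inicial a(0) = -54, obtenemos a(t) = -54·cos(3·t). Tenemos la aceleración a(t) = -54·cos(3·t). Sustituyendo t = pi/3: a(pi/3) = 54.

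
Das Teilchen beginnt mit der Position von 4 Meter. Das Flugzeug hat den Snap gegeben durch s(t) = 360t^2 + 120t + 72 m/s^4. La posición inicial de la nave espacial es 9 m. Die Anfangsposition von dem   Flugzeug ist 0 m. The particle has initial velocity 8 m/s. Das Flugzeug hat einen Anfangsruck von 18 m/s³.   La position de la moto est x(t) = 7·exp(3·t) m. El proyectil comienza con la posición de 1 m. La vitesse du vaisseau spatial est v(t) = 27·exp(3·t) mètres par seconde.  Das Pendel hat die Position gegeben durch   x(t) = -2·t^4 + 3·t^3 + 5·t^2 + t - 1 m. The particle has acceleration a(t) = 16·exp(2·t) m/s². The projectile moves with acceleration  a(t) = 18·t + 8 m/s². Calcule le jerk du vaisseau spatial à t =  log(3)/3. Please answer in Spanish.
Debemos derivar nuestra ecuación de la velocidad v(t) = 27·exp(3·t) 2 veces. La derivada de la velocidad da la aceleración: a(t) = 81·exp(3·t). La derivada de la aceleración da la sacudida: j(t) = 243·exp(3·t). Usando j(t) = 243·exp(3·t) y sustituyendo t = log(3)/3, encontramos j = 729.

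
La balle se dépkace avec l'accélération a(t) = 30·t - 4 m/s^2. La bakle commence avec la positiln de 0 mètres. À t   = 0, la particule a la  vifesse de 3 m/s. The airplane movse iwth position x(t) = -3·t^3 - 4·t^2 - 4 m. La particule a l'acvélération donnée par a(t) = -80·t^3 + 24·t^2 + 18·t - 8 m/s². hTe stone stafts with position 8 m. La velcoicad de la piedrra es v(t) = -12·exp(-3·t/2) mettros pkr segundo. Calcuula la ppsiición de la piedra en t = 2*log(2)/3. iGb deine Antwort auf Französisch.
En partant de la vitesse v(t) = -12·exp(-3·t/2), nous prenons 1 primitive. L'intégrale de la vitesse est la position. En utilisant x(0) = 8, nous obtenons x(t) = 8·exp(-3·t/2). De l'équation de la position x(t) = 8·exp(-3·t/2), nous substituons t = 2*log(2)/3 pour obtenir x = 4.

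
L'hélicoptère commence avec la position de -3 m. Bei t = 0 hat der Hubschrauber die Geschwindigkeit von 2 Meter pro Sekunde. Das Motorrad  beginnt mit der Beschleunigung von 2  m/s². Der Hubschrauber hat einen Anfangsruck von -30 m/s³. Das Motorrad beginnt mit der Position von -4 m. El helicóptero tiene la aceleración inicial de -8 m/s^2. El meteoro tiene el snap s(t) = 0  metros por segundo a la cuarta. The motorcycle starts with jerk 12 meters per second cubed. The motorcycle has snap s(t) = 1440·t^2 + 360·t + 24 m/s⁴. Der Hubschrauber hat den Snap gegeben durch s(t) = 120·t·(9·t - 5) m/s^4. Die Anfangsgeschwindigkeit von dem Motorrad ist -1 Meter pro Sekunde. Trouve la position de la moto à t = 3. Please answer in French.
Nous devons intégrer notre équation du snap s(t) = 1440·t^2 + 360·t + 24 4 fois. L'intégrale du snap, avec j(0) = 12, donne le jerk: j(t) = 480·t^3 + 180·t^2 + 24·t + 12. En intégrant le jerk et en utilisant la condition initiale a(0) = 2, nous obtenons a(t) = 120·t^4 + 60·t^3 + 12·t^2 + 12·t + 2. En prenant ∫a(t)dt et en appliquant v(0) = -1, nous trouvons v(t) = 24·t^5 + 15·t^4 + 4·t^3 + 6·t^2 + 2·t - 1. En intégrant la vitesse et en utilisant la condition initiale x(0) = -4, nous obtenons x(t) = 4·t^6 + 3·t^5 + t^4 + 2·t^3 + t^2 - t - 4. Nous avons la position x(t) = 4·t^6 + 3·t^5 + t^4 + 2·t^3 + t^2 - t - 4. En substituant t = 3: x(3) = 3782.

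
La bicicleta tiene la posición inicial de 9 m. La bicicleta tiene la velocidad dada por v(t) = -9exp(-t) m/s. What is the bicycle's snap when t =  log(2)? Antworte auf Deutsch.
Wir müssen unsere Gleichung für die Geschwindigkeit v(t) = -9·exp(-t) 3-mal ableiten. Mit d/dt von v(t) finden wir a(t) = 9·exp(-t). Die Ableitung von der Beschleunigung ergibt den Ruck: j(t) = -9·exp(-t). Die Ableitung von dem Ruck ergibt den Snap: s(t) = 9·exp(-t). Wir haben den Snap s(t) = 9·exp(-t). Durch Einsetzen von t = log(2): s(log(2)) = 9/2.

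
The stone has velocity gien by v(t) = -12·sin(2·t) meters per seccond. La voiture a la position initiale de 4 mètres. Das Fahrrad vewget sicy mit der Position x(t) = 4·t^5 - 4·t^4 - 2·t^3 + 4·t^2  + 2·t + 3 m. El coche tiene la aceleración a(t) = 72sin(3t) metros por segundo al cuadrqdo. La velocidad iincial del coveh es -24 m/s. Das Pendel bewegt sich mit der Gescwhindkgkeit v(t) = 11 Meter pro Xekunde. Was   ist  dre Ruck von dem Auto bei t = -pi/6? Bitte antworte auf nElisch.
We must differentiate our acceleration equation a(t) = 72·sin(3·t) 1 time. Taking d/dt of a(t), we find j(t) = 216·cos(3·t). From the given jerk equation j(t) = 216·cos(3·t), we substitute t = -pi/6 to get j = 0.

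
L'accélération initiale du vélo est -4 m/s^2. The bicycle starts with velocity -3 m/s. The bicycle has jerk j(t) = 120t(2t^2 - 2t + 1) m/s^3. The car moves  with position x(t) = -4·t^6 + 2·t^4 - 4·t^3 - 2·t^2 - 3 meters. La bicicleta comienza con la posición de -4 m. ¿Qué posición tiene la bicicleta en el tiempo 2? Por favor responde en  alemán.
Ausgehend von dem Ruck j(t) = 120·t·(2·t^2 - 2·t + 1), nehmen wir 3 Integrale. Die Stammfunktion von dem Ruck, mit a(0) = -4, ergibt die Beschleunigung: a(t) = 60·t^4 - 80·t^3 + 60·t^2 - 4. Mit ∫a(t)dt und Anwendung von v(0) = -3, finden wir v(t) = 12·t^5 - 20·t^4 + 20·t^3 - 4·t - 3. Das Integral von der Geschwindigkeit ist die Position. Mit x(0) = -4 erhalten wir x(t) = 2·t^6 - 4·t^5 + 5·t^4 - 2·t^2 - 3·t - 4. Aus der Gleichung für die Position x(t) = 2·t^6 - 4·t^5 + 5·t^4 - 2·t^2 - 3·t - 4, setzen wir t = 2 ein und erhalten x = 62.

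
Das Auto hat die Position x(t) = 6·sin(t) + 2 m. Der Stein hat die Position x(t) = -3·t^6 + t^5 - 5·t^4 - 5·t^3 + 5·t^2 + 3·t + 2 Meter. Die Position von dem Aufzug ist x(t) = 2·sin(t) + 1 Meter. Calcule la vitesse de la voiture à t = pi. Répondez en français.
Pour résoudre ceci, nous devons prendre 1 dérivée de notre équation de la position x(t) = 6·sin(t) + 2. La dérivée de la position donne la vitesse: v(t) = 6·cos(t). En utilisant v(t) = 6·cos(t) et en substituant t = pi, nous trouvons v = -6.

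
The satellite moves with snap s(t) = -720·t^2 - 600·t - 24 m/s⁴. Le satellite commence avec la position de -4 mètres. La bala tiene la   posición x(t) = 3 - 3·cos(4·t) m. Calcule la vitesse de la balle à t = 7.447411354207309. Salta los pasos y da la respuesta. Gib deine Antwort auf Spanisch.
La respuesta es -11.9815333652443.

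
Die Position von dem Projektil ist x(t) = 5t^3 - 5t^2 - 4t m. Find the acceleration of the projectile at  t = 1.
To solve this, we need to take 2 derivatives of our position equation x(t) = 5·t^3 - 5·t^2 - 4·t. Taking d/dt of x(t), we find v(t) = 15·t^2 - 10·t - 4. The derivative of velocity gives acceleration: a(t) = 30·t - 10. From the given acceleration equation a(t) = 30·t - 10, we substitute t = 1 to get a = 20.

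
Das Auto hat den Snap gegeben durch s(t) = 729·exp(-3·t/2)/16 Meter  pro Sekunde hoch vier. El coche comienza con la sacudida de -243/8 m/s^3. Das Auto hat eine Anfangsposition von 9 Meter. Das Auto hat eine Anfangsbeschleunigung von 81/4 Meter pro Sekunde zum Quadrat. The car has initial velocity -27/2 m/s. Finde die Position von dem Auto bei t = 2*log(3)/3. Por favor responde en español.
Partiendo del snap s(t) = 729·exp(-3·t/2)/16, tomamos 4 integrales. Tomando ∫s(t)dt y aplicando j(0) = -243/8, encontramos j(t) = -243·exp(-3·t/2)/8. Tomando ∫j(t)dt y aplicando a(0) = 81/4, encontramos a(t) = 81·exp(-3·t/2)/4. Tomando ∫a(t)dt y aplicando v(0) = -27/2, encontramos v(t) = -27·exp(-3·t/2)/2. Integrando la velocidad y usando la condición inicial x(0) = 9, obtenemos x(t) = 9·exp(-3·t/2). De la ecuación de la posición x(t) = 9·exp(-3·t/2), sustituimos t = 2*log(3)/3 para obtener x = 3.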